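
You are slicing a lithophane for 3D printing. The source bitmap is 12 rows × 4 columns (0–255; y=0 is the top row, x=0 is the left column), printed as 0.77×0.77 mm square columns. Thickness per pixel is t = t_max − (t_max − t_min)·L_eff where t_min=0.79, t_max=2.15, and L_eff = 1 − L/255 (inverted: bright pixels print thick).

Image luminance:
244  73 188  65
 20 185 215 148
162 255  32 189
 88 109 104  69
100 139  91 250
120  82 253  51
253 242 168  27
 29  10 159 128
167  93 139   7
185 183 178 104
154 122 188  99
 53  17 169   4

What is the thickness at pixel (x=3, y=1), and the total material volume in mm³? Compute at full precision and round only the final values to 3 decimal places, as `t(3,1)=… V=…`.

t(3,1)=1.579 V=41.803

span = t_max - t_min = 2.15 - 0.79 = 1.360
L(3,1) = 148, L_eff = 1 - 148/255 = 0.419608 (inverted)
t(3,1) = 2.15 - 1.360·0.419608 = 1.579
Σt over all 12·4 pixels = 5288/75 ≈ 70.5066667
V = pitch²·Σt = 0.77²·5288/75 = 41.803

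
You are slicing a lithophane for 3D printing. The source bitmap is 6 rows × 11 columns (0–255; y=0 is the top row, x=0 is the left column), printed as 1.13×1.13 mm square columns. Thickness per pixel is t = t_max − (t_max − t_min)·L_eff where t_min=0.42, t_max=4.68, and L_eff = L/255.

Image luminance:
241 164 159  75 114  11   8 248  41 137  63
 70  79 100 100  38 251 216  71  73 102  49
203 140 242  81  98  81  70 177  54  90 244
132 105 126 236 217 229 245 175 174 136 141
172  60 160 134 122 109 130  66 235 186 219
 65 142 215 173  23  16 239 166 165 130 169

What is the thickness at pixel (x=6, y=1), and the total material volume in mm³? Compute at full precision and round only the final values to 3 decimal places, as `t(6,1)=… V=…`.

t(6,1)=1.072 V=204.514

span = t_max - t_min = 4.68 - 0.42 = 4.260
L(6,1) = 216, L_eff = 216/255 = 0.847059
t(6,1) = 4.68 - 4.260·0.847059 = 1.072
Σt over all 6·11 pixels = 340349/2125 ≈ 160.1642353
V = pitch²·Σt = 1.13²·340349/2125 = 204.514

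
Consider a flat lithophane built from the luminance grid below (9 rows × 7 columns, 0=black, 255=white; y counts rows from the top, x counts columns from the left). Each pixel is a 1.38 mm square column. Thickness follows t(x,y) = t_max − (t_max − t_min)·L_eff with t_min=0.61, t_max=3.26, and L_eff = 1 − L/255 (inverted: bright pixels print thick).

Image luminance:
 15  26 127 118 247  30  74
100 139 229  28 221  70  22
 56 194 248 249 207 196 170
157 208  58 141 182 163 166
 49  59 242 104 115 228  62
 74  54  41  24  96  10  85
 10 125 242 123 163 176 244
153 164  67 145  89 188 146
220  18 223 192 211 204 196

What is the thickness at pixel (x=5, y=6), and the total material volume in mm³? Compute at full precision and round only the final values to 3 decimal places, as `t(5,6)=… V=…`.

t(5,6)=2.439 V=239.093

span = t_max - t_min = 3.26 - 0.61 = 2.650
L(5,6) = 176, L_eff = 1 - 176/255 = 0.309804 (inverted)
t(5,6) = 3.26 - 2.650·0.309804 = 2.439
Σt over all 9·7 pixels = 160073/1275 ≈ 125.5474510
V = pitch²·Σt = 1.38²·160073/1275 = 239.093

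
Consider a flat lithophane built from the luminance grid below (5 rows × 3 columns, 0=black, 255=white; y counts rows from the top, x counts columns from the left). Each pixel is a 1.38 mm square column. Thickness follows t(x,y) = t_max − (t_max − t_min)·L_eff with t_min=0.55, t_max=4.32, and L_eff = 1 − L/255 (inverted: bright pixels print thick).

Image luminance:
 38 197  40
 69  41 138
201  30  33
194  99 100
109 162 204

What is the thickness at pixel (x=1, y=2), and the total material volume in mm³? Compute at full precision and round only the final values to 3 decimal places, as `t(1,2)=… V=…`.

span = t_max - t_min = 4.32 - 0.55 = 3.770
L(1,2) = 30, L_eff = 1 - 30/255 = 0.882353 (inverted)
t(1,2) = 4.32 - 3.770·0.882353 = 0.994
Σt over all 5·3 pixels = 83431/2550 ≈ 32.7180392
V = pitch²·Σt = 1.38²·83431/2550 = 62.308

t(1,2)=0.994 V=62.308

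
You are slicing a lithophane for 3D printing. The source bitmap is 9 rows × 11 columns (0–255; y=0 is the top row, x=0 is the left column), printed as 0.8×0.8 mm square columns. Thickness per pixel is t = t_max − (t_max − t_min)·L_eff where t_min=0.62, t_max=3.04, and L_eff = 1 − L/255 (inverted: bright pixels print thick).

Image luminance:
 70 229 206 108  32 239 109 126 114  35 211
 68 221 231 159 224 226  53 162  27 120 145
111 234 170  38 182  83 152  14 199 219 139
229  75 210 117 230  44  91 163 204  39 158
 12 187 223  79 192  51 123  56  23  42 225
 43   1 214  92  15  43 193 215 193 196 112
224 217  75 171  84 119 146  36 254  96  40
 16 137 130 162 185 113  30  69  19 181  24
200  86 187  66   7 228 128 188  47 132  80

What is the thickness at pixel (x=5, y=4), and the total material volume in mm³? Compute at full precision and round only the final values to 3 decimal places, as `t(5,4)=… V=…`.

t(5,4)=1.104 V=115.952

span = t_max - t_min = 3.04 - 0.62 = 2.420
L(5,4) = 51, L_eff = 1 - 51/255 = 0.800000 (inverted)
t(5,4) = 3.04 - 2.420·0.800000 = 1.104
Σt over all 9·11 pixels = 1154989/6375 ≈ 181.1747451
V = pitch²·Σt = 0.8²·1154989/6375 = 115.952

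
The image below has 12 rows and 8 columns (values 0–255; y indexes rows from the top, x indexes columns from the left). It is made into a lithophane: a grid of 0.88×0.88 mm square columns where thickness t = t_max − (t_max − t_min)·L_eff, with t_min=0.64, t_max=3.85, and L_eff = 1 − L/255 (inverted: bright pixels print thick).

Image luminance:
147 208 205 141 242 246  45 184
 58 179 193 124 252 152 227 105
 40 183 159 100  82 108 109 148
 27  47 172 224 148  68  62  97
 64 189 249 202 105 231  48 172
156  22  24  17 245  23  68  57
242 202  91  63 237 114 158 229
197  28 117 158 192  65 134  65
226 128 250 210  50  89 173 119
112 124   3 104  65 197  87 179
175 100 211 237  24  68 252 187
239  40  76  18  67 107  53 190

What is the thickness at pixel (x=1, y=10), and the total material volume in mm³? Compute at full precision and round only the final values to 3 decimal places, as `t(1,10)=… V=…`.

t(1,10)=1.899 V=172.416

span = t_max - t_min = 3.85 - 0.64 = 3.210
L(1,10) = 100, L_eff = 1 - 100/255 = 0.607843 (inverted)
t(1,10) = 3.85 - 3.210·0.607843 = 1.899
Σt over all 12·8 pixels = 946241/4250 ≈ 222.6449412
V = pitch²·Σt = 0.88²·946241/4250 = 172.416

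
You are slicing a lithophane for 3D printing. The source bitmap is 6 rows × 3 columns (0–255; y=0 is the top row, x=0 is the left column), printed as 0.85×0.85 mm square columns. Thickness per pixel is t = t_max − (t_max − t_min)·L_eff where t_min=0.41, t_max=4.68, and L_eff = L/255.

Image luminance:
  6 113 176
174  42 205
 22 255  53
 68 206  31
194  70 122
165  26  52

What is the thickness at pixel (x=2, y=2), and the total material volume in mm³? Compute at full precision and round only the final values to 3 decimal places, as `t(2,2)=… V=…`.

t(2,2)=3.793 V=36.909

span = t_max - t_min = 4.68 - 0.41 = 4.270
L(2,2) = 53, L_eff = 53/255 = 0.207843
t(2,2) = 4.68 - 4.270·0.207843 = 3.793
Σt over all 6·3 pixels = 21711/425 ≈ 51.0847059
V = pitch²·Σt = 0.85²·21711/425 = 36.909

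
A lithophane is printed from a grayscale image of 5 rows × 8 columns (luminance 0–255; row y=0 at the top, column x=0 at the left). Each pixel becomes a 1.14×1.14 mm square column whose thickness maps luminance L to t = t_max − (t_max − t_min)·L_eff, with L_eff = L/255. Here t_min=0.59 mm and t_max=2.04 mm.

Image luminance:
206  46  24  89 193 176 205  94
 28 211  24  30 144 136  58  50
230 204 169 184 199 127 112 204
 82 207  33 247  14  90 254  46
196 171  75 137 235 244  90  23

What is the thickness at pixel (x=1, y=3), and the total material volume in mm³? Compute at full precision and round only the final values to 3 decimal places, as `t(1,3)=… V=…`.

span = t_max - t_min = 2.04 - 0.59 = 1.450
L(1,3) = 207, L_eff = 207/255 = 0.811765
t(1,3) = 2.04 - 1.450·0.811765 = 0.863
Σt over all 5·8 pixels = 15461/300 ≈ 51.5366667
V = pitch²·Σt = 1.14²·15461/300 = 66.977

t(1,3)=0.863 V=66.977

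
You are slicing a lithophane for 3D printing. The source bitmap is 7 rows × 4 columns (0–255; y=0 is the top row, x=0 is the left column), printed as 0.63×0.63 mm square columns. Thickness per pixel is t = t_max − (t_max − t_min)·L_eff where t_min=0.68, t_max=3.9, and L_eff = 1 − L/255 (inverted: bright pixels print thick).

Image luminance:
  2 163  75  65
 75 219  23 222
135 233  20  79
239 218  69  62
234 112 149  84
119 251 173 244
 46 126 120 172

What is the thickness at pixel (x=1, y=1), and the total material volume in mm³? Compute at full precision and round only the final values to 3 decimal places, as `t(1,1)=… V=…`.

t(1,1)=3.445 V=26.246

span = t_max - t_min = 3.9 - 0.68 = 3.220
L(1,1) = 219, L_eff = 1 - 219/255 = 0.141176 (inverted)
t(1,1) = 3.9 - 3.220·0.141176 = 3.445
Σt over all 7·4 pixels = 281043/4250 ≈ 66.1277647
V = pitch²·Σt = 0.63²·281043/4250 = 26.246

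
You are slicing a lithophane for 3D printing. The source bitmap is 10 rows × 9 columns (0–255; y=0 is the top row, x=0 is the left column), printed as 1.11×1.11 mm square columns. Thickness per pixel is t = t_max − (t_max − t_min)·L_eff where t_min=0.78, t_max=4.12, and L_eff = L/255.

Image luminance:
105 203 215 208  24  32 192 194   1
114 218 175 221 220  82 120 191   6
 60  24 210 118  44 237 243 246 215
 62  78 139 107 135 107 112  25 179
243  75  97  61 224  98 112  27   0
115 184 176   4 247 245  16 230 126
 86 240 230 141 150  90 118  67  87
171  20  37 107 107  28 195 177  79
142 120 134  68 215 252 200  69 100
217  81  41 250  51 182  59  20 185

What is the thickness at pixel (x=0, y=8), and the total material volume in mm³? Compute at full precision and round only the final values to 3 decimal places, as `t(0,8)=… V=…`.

span = t_max - t_min = 4.12 - 0.78 = 3.340
L(0,8) = 142, L_eff = 142/255 = 0.556863
t(0,8) = 4.12 - 3.340·0.556863 = 2.260
Σt over all 10·9 pixels = 463469/2125 ≈ 218.1030588
V = pitch²·Σt = 1.11²·463469/2125 = 268.725

t(0,8)=2.260 V=268.725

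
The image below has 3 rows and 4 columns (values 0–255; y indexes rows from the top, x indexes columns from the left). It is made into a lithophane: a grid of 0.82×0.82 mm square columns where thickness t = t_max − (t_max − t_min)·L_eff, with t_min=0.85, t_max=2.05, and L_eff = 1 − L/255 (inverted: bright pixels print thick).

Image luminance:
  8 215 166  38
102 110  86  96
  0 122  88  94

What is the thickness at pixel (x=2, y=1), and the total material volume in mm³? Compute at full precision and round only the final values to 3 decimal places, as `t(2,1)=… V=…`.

span = t_max - t_min = 2.05 - 0.85 = 1.200
L(2,1) = 86, L_eff = 1 - 86/255 = 0.662745 (inverted)
t(2,1) = 2.05 - 1.200·0.662745 = 1.255
Σt over all 3·4 pixels = 1317/85 ≈ 15.4941176
V = pitch²·Σt = 0.82²·1317/85 = 10.418

t(2,1)=1.255 V=10.418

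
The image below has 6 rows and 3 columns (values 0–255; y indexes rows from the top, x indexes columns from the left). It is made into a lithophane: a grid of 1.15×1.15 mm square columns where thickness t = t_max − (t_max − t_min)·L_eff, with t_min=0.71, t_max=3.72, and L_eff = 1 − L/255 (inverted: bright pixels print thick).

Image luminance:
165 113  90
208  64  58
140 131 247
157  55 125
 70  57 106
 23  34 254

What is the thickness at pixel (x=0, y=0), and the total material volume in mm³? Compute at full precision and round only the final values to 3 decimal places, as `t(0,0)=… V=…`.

span = t_max - t_min = 3.72 - 0.71 = 3.010
L(0,0) = 165, L_eff = 1 - 165/255 = 0.352941 (inverted)
t(0,0) = 3.72 - 3.010·0.352941 = 2.658
Σt over all 6·3 pixels = 319029/8500 ≈ 37.5328235
V = pitch²·Σt = 1.15²·319029/8500 = 49.637

t(0,0)=2.658 V=49.637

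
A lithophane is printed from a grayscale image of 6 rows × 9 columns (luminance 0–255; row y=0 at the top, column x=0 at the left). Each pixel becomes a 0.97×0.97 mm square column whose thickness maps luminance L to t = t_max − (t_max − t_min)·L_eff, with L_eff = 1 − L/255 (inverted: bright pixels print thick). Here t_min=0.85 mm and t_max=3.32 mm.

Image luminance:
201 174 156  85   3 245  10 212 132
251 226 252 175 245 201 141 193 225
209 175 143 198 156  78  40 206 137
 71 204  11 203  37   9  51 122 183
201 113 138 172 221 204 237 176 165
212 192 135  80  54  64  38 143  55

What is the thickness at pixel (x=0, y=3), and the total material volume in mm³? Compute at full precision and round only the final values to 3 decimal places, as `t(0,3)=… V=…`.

span = t_max - t_min = 3.32 - 0.85 = 2.470
L(0,3) = 71, L_eff = 1 - 71/255 = 0.721569 (inverted)
t(0,3) = 3.32 - 2.470·0.721569 = 1.538
Σt over all 6·9 pixels = 313657/2550 ≈ 123.0027451
V = pitch²·Σt = 0.97²·313657/2550 = 115.733

t(0,3)=1.538 V=115.733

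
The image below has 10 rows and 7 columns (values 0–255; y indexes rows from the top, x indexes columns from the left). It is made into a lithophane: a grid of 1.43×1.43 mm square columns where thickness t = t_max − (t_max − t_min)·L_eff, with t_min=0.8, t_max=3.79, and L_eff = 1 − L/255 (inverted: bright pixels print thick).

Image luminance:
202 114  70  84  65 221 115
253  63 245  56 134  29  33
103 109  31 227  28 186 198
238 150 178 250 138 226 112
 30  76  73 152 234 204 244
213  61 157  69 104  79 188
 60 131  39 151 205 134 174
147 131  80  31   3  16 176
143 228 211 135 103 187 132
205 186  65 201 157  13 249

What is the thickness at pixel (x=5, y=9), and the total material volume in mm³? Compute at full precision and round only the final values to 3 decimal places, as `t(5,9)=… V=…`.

t(5,9)=0.952 V=340.742

span = t_max - t_min = 3.79 - 0.8 = 2.990
L(5,9) = 13, L_eff = 1 - 13/255 = 0.949020 (inverted)
t(5,9) = 3.79 - 2.990·0.949020 = 0.952
Σt over all 10·7 pixels = 166.63
V = pitch²·Σt = 1.43²·166.63 = 340.742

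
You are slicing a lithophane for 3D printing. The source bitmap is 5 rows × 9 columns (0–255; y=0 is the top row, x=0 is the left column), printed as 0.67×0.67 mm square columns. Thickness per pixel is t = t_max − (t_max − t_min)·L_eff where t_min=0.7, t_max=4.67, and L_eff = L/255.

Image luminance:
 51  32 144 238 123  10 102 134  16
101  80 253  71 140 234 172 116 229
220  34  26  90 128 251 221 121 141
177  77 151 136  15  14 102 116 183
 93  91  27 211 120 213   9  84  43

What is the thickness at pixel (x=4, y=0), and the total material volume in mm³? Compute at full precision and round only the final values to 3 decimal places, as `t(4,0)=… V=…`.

span = t_max - t_min = 4.67 - 0.7 = 3.970
L(4,0) = 123, L_eff = 123/255 = 0.482353
t(4,0) = 4.67 - 3.970·0.482353 = 2.755
Σt over all 5·9 pixels = 215923/1700 ≈ 127.0135294
V = pitch²·Σt = 0.67²·215923/1700 = 57.016

t(4,0)=2.755 V=57.016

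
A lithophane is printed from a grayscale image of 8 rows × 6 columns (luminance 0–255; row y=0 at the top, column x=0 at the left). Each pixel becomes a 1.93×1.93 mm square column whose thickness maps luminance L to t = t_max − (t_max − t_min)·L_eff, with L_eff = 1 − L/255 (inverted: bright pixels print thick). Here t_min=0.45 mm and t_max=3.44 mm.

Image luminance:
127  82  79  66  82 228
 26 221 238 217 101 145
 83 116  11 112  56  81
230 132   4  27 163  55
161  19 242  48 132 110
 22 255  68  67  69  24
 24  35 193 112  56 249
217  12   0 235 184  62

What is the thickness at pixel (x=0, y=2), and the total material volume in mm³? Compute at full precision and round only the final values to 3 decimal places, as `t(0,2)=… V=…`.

span = t_max - t_min = 3.44 - 0.45 = 2.990
L(0,2) = 83, L_eff = 1 - 83/255 = 0.674510 (inverted)
t(0,2) = 3.44 - 2.990·0.674510 = 1.423
Σt over all 8·6 pixels = 1064461/12750 ≈ 83.4871373
V = pitch²·Σt = 1.93²·1064461/12750 = 310.981

t(0,2)=1.423 V=310.981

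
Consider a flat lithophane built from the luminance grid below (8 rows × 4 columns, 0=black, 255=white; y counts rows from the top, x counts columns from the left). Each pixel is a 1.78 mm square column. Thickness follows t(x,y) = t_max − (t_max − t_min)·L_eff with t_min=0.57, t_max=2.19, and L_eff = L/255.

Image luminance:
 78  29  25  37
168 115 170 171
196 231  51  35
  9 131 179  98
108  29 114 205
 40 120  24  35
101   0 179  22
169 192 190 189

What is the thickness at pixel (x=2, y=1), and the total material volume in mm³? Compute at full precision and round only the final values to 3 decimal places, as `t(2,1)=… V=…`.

span = t_max - t_min = 2.19 - 0.57 = 1.620
L(2,1) = 170, L_eff = 170/255 = 0.666667
t(2,1) = 2.19 - 1.620·0.666667 = 1.110
Σt over all 8·4 pixels = 20496/425 ≈ 48.2258824
V = pitch²·Σt = 1.78²·20496/425 = 152.799

t(2,1)=1.110 V=152.799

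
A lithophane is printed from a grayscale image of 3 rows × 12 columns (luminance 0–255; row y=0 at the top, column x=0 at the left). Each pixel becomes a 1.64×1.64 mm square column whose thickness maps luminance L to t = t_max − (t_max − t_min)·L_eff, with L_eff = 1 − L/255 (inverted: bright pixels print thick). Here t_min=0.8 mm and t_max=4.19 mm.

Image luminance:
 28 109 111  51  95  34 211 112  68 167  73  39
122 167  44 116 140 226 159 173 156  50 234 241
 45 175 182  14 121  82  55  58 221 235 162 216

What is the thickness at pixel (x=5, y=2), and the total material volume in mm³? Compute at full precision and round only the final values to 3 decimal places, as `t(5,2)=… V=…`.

t(5,2)=1.890 V=238.076

span = t_max - t_min = 4.19 - 0.8 = 3.390
L(5,2) = 82, L_eff = 1 - 82/255 = 0.678431 (inverted)
t(5,2) = 4.19 - 3.390·0.678431 = 1.890
Σt over all 3·12 pixels = 188099/2125 ≈ 88.5171765
V = pitch²·Σt = 1.64²·188099/2125 = 238.076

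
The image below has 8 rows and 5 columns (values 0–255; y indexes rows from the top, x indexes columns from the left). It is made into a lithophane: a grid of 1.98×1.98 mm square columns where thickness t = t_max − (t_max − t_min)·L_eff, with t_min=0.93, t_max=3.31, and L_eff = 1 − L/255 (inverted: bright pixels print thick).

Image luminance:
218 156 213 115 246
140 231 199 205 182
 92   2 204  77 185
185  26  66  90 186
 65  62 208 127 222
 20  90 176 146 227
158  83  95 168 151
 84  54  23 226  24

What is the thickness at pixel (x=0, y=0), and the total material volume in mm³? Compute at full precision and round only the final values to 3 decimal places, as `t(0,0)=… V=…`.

span = t_max - t_min = 3.31 - 0.93 = 2.380
L(0,0) = 218, L_eff = 1 - 218/255 = 0.145098 (inverted)
t(0,0) = 3.31 - 2.380·0.145098 = 2.965
Σt over all 8·5 pixels = 87.852
V = pitch²·Σt = 1.98²·87.852 = 344.415

t(0,0)=2.965 V=344.415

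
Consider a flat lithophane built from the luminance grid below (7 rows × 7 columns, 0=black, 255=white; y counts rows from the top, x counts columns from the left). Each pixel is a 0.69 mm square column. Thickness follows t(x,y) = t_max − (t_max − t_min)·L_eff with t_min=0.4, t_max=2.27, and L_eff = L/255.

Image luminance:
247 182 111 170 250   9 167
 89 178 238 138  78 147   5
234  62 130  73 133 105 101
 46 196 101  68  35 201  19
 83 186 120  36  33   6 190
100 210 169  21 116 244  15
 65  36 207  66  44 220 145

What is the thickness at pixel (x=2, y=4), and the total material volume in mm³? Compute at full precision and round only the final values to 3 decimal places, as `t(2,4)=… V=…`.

span = t_max - t_min = 2.27 - 0.4 = 1.870
L(2,4) = 120, L_eff = 120/255 = 0.470588
t(2,4) = 2.27 - 1.870·0.470588 = 1.390
Σt over all 7·7 pixels = 10277/150 ≈ 68.5133333
V = pitch²·Σt = 0.69²·10277/150 = 32.619

t(2,4)=1.390 V=32.619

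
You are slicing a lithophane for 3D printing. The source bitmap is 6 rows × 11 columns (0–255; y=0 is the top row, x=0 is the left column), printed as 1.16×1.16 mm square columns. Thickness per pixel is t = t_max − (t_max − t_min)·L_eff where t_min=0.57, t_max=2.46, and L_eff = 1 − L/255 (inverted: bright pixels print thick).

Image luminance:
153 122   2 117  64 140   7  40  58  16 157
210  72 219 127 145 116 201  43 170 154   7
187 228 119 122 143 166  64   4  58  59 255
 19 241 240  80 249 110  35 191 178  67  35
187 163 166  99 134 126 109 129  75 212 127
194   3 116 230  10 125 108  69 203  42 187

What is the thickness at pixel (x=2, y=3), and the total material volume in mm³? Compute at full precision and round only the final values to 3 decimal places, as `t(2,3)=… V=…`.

span = t_max - t_min = 2.46 - 0.57 = 1.890
L(2,3) = 240, L_eff = 1 - 240/255 = 0.058824 (inverted)
t(2,3) = 2.46 - 1.890·0.058824 = 2.349
Σt over all 6·11 pixels = 412011/4250 ≈ 96.9437647
V = pitch²·Σt = 1.16²·412011/4250 = 130.448

t(2,3)=2.349 V=130.448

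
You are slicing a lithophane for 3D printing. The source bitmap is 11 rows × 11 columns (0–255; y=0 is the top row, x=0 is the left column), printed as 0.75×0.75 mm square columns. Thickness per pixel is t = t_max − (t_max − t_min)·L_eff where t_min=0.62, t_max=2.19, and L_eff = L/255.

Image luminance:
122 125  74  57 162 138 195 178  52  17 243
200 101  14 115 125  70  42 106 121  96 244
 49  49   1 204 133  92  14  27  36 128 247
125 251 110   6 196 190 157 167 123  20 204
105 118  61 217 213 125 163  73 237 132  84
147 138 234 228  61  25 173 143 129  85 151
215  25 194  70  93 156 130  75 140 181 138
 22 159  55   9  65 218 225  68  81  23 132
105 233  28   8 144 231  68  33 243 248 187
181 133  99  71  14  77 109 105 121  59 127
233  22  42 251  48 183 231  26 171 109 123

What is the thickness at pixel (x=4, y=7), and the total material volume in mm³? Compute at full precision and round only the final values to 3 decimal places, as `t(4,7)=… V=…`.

t(4,7)=1.790 V=98.130

span = t_max - t_min = 2.19 - 0.62 = 1.570
L(4,7) = 65, L_eff = 65/255 = 0.254902
t(4,7) = 2.19 - 1.570·0.254902 = 1.790
Σt over all 11·11 pixels = 13084/75 ≈ 174.4533333
V = pitch²·Σt = 0.75²·13084/75 = 98.130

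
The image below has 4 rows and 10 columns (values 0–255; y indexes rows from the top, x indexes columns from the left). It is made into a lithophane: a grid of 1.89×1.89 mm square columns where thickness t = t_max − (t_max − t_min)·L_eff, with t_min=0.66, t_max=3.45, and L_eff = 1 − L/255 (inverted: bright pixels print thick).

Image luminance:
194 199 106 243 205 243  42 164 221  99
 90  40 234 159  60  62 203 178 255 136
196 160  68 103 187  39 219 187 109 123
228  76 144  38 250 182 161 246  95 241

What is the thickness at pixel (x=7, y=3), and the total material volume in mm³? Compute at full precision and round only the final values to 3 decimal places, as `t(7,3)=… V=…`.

t(7,3)=3.352 V=336.032

span = t_max - t_min = 3.45 - 0.66 = 2.790
L(7,3) = 246, L_eff = 1 - 246/255 = 0.035294 (inverted)
t(7,3) = 3.45 - 2.790·0.035294 = 3.352
Σt over all 4·10 pixels = 159921/1700 ≈ 94.0711765
V = pitch²·Σt = 1.89²·159921/1700 = 336.032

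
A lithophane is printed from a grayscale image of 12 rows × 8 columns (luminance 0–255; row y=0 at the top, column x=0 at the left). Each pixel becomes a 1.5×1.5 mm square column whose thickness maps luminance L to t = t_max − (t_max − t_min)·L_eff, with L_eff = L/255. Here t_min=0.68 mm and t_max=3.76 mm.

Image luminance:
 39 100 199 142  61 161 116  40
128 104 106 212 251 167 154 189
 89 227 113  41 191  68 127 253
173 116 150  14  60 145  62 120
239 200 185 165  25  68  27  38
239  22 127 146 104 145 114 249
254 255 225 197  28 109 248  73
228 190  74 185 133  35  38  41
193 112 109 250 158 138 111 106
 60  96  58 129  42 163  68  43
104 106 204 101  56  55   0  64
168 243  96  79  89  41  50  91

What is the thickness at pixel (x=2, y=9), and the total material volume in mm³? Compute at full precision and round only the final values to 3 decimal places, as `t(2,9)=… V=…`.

span = t_max - t_min = 3.76 - 0.68 = 3.080
L(2,9) = 58, L_eff = 58/255 = 0.227451
t(2,9) = 3.76 - 3.080·0.227451 = 3.059
Σt over all 12·8 pixels = 461427/2125 ≈ 217.1421176
V = pitch²·Σt = 1.5²·461427/2125 = 488.570

t(2,9)=3.059 V=488.570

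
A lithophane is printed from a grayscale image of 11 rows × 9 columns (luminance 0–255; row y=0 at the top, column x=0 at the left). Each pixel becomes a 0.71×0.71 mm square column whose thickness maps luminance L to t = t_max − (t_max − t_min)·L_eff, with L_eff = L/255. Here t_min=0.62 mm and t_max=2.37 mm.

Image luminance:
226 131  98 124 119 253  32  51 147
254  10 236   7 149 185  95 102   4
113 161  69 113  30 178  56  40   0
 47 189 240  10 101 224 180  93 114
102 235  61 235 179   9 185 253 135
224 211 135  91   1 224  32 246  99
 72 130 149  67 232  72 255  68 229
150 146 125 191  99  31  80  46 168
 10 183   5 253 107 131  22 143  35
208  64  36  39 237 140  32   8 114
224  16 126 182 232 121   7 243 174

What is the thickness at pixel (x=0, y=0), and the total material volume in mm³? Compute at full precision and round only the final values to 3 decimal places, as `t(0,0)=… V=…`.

t(0,0)=0.819 V=75.933

span = t_max - t_min = 2.37 - 0.62 = 1.750
L(0,0) = 226, L_eff = 226/255 = 0.886275
t(0,0) = 2.37 - 1.750·0.886275 = 0.819
Σt over all 11·9 pixels = 150.63
V = pitch²·Σt = 0.71²·150.63 = 75.933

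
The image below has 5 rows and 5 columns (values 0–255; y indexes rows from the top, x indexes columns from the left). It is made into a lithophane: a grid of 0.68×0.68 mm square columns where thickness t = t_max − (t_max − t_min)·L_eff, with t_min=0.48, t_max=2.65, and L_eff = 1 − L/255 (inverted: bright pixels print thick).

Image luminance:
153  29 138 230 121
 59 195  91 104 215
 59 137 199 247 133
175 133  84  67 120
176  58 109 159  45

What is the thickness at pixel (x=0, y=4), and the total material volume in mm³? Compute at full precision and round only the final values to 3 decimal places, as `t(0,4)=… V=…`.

span = t_max - t_min = 2.65 - 0.48 = 2.170
L(0,4) = 176, L_eff = 1 - 176/255 = 0.309804 (inverted)
t(0,4) = 2.65 - 2.170·0.309804 = 1.978
Σt over all 5·5 pixels = 252053/6375 ≈ 39.5377255
V = pitch²·Σt = 0.68²·252053/6375 = 18.282

t(0,4)=1.978 V=18.282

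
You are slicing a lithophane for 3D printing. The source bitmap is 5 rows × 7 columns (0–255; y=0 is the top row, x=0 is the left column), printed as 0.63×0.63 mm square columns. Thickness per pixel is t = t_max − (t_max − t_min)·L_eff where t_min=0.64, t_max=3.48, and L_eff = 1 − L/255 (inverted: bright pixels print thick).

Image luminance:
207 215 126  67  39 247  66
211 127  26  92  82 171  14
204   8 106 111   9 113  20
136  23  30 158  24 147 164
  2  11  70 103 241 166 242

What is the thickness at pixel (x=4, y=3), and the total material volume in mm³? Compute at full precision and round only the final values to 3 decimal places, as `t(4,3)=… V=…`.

t(4,3)=0.907 V=25.591

span = t_max - t_min = 3.48 - 0.64 = 2.840
L(4,3) = 24, L_eff = 1 - 24/255 = 0.905882 (inverted)
t(4,3) = 3.48 - 2.840·0.905882 = 0.907
Σt over all 5·7 pixels = 411038/6375 ≈ 64.4765490
V = pitch²·Σt = 0.63²·411038/6375 = 25.591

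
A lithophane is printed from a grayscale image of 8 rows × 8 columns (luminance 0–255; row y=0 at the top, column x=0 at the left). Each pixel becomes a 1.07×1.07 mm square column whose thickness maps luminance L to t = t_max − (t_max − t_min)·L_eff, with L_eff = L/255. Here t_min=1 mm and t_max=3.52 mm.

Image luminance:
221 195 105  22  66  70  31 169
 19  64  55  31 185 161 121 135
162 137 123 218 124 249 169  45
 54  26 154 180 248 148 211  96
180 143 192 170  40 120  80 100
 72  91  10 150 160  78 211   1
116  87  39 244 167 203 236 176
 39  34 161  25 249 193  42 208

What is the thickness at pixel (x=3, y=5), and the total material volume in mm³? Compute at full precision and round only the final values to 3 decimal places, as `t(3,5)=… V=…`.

t(3,5)=2.038 V=167.284

span = t_max - t_min = 3.52 - 1 = 2.520
L(3,5) = 150, L_eff = 150/255 = 0.588235
t(3,5) = 3.52 - 2.520·0.588235 = 2.038
Σt over all 8·8 pixels = 310489/2125 ≈ 146.1124706
V = pitch²·Σt = 1.07²·310489/2125 = 167.284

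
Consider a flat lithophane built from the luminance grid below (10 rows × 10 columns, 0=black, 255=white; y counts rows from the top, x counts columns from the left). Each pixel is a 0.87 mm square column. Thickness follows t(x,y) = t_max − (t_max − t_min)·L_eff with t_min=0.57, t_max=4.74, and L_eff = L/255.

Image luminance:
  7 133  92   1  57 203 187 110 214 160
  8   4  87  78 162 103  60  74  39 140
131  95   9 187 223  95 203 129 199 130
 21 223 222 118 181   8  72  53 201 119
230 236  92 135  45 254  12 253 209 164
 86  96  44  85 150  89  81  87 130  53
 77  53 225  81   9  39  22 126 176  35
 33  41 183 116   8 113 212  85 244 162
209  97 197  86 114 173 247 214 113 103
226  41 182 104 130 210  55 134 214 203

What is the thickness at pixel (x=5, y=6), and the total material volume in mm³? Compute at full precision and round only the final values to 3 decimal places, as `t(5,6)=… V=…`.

t(5,6)=4.102 V=208.247

span = t_max - t_min = 4.74 - 0.57 = 4.170
L(5,6) = 39, L_eff = 39/255 = 0.152941
t(5,6) = 4.74 - 4.170·0.152941 = 4.102
Σt over all 10·10 pixels = 2338621/8500 ≈ 275.1318824
V = pitch²·Σt = 0.87²·2338621/8500 = 208.247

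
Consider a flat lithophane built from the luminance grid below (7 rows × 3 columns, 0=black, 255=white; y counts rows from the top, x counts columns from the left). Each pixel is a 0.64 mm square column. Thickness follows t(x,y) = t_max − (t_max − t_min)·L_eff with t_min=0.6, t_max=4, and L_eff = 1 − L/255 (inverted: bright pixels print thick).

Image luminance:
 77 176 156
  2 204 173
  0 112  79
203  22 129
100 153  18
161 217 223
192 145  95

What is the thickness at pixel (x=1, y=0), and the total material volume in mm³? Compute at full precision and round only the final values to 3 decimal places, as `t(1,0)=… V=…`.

t(1,0)=2.947 V=19.562

span = t_max - t_min = 4 - 0.6 = 3.400
L(1,0) = 176, L_eff = 1 - 176/255 = 0.309804 (inverted)
t(1,0) = 4 - 3.400·0.309804 = 2.947
Σt over all 7·3 pixels = 47.76
V = pitch²·Σt = 0.64²·47.76 = 19.562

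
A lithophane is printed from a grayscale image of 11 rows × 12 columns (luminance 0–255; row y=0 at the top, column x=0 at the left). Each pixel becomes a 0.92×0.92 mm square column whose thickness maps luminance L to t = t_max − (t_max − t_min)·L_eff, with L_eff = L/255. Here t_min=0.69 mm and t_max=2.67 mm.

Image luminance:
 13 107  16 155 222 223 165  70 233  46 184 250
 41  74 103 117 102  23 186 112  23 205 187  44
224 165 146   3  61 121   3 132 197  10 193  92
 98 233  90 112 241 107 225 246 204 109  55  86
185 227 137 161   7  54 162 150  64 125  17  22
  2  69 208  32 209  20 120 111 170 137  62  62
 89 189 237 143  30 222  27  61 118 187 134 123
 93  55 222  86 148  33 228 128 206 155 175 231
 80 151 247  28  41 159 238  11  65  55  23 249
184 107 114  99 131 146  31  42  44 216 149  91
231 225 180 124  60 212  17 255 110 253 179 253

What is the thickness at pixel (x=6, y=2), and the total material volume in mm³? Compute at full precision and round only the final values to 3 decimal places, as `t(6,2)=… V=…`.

span = t_max - t_min = 2.67 - 0.69 = 1.980
L(6,2) = 3, L_eff = 3/255 = 0.011765
t(6,2) = 2.67 - 1.980·0.011765 = 2.647
Σt over all 11·12 pixels = 947199/4250 ≈ 222.8703529
V = pitch²·Σt = 0.92²·947199/4250 = 188.637

t(6,2)=2.647 V=188.637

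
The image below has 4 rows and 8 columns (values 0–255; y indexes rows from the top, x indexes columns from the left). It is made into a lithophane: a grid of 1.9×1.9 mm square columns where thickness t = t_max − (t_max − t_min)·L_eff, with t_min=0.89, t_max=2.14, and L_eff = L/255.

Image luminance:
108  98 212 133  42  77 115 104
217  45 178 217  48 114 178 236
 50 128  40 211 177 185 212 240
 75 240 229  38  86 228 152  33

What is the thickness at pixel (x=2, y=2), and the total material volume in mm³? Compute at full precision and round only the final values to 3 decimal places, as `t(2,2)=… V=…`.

span = t_max - t_min = 2.14 - 0.89 = 1.250
L(2,2) = 40, L_eff = 40/255 = 0.156863
t(2,2) = 2.14 - 1.250·0.156863 = 1.944
Σt over all 4·8 pixels = 39683/850 ≈ 46.6858824
V = pitch²·Σt = 1.9²·39683/850 = 168.536

t(2,2)=1.944 V=168.536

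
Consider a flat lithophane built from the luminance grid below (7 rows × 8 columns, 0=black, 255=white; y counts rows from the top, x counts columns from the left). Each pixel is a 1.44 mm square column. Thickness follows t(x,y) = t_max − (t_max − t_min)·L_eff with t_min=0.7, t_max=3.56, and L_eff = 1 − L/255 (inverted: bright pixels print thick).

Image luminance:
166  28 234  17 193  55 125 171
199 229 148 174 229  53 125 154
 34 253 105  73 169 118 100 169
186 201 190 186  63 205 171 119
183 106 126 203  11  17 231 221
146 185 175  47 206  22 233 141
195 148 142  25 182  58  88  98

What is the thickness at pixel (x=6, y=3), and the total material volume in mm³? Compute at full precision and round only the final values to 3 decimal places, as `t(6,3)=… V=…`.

span = t_max - t_min = 3.56 - 0.7 = 2.860
L(6,3) = 171, L_eff = 1 - 171/255 = 0.329412 (inverted)
t(6,3) = 3.56 - 2.860·0.329412 = 2.618
Σt over all 7·8 pixels = 1619633/12750 ≈ 127.0300392
V = pitch²·Σt = 1.44²·1619633/12750 = 263.409

t(6,3)=2.618 V=263.409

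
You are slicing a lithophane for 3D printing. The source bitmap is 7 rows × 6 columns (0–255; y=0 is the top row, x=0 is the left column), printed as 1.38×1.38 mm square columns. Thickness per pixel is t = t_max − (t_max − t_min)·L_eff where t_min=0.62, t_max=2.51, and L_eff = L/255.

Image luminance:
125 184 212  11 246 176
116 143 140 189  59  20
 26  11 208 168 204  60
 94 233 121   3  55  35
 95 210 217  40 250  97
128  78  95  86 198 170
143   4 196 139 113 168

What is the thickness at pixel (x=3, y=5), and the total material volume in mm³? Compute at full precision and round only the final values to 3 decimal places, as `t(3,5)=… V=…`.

t(3,5)=1.873 V=126.432

span = t_max - t_min = 2.51 - 0.62 = 1.890
L(3,5) = 86, L_eff = 86/255 = 0.337255
t(3,5) = 2.51 - 1.890·0.337255 = 1.873
Σt over all 7·6 pixels = 141078/2125 ≈ 66.3896471
V = pitch²·Σt = 1.38²·141078/2125 = 126.432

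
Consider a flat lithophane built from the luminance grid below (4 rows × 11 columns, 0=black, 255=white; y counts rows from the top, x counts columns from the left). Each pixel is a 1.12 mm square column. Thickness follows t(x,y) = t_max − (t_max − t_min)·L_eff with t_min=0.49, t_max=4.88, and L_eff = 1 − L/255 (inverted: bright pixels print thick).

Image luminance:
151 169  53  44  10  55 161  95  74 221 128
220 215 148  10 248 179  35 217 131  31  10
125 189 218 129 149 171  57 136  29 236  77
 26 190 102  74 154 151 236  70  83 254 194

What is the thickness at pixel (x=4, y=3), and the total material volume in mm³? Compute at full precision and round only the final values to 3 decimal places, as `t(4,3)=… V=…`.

span = t_max - t_min = 4.88 - 0.49 = 4.390
L(4,3) = 154, L_eff = 1 - 154/255 = 0.396078 (inverted)
t(4,3) = 4.88 - 4.390·0.396078 = 3.141
Σt over all 4·11 pixels = 40431/340 ≈ 118.9147059
V = pitch²·Σt = 1.12²·40431/340 = 149.167

t(4,3)=3.141 V=149.167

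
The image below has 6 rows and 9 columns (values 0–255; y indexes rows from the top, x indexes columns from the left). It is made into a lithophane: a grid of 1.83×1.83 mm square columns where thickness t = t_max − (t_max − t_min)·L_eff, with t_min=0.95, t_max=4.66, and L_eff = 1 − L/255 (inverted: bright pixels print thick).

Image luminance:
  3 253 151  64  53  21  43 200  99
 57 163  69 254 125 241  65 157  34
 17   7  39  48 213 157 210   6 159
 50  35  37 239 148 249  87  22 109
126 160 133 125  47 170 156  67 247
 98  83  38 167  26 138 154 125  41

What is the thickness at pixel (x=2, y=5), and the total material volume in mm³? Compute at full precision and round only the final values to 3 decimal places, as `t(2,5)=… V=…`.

t(2,5)=1.503 V=463.407

span = t_max - t_min = 4.66 - 0.95 = 3.710
L(2,5) = 38, L_eff = 1 - 38/255 = 0.850980 (inverted)
t(2,5) = 4.66 - 3.710·0.850980 = 1.503
Σt over all 6·9 pixels = 235239/1700 ≈ 138.3758824
V = pitch²·Σt = 1.83²·235239/1700 = 463.407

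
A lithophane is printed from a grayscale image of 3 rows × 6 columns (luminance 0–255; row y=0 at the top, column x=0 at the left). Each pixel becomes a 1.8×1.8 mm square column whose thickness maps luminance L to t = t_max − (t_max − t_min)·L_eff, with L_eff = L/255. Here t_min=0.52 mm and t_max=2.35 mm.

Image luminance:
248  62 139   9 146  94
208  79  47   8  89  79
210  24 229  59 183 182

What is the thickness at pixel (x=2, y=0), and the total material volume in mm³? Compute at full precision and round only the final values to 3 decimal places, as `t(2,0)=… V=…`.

span = t_max - t_min = 2.35 - 0.52 = 1.830
L(2,0) = 139, L_eff = 139/255 = 0.545098
t(2,0) = 2.35 - 1.830·0.545098 = 1.352
Σt over all 3·6 pixels = 46351/1700 ≈ 27.2652941
V = pitch²·Σt = 1.8²·46351/1700 = 88.340

t(2,0)=1.352 V=88.340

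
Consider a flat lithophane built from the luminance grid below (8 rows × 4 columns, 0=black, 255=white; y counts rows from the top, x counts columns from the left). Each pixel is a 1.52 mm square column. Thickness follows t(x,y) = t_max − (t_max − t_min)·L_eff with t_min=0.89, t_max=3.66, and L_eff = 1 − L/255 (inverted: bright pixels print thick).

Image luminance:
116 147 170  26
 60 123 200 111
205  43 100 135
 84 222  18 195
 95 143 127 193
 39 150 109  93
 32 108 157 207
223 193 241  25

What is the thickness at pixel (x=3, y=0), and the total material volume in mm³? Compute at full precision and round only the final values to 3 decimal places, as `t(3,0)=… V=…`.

span = t_max - t_min = 3.66 - 0.89 = 2.770
L(3,0) = 26, L_eff = 1 - 26/255 = 0.898039 (inverted)
t(3,0) = 3.66 - 2.770·0.898039 = 1.172
Σt over all 8·4 pixels = 185917/2550 ≈ 72.9086275
V = pitch²·Σt = 1.52²·185917/2550 = 168.448

t(3,0)=1.172 V=168.448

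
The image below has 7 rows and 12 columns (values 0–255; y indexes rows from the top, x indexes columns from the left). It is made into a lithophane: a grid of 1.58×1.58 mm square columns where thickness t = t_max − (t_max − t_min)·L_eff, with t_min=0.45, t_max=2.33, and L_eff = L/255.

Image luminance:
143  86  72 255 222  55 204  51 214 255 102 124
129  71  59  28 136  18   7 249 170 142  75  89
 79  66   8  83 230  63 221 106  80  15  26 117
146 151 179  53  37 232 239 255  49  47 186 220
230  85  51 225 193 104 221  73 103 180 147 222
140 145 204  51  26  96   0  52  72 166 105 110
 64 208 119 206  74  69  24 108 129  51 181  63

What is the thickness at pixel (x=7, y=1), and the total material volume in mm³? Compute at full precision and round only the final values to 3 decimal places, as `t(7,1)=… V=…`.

t(7,1)=0.494 V=301.952

span = t_max - t_min = 2.33 - 0.45 = 1.880
L(7,1) = 249, L_eff = 249/255 = 0.976471
t(7,1) = 2.33 - 1.880·0.976471 = 0.494
Σt over all 7·12 pixels = 771088/6375 ≈ 120.9549804
V = pitch²·Σt = 1.58²·771088/6375 = 301.952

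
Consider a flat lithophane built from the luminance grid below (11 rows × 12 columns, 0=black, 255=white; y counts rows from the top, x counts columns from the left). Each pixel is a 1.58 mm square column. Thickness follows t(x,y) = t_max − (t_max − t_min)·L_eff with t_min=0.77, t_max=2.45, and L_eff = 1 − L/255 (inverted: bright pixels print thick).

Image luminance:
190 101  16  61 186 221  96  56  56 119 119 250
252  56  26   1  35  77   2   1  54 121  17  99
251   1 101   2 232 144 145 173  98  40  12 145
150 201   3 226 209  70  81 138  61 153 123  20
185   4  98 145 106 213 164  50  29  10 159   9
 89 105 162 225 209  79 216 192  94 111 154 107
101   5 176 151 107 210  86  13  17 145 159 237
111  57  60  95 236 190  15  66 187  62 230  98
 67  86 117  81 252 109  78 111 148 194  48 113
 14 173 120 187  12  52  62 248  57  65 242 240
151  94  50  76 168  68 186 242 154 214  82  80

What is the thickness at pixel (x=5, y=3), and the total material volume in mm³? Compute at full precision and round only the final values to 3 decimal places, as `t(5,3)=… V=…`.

t(5,3)=1.231 V=503.085

span = t_max - t_min = 2.45 - 0.77 = 1.680
L(5,3) = 70, L_eff = 1 - 70/255 = 0.725490 (inverted)
t(5,3) = 2.45 - 1.680·0.725490 = 1.231
Σt over all 11·12 pixels = 428239/2125 ≈ 201.5242353
V = pitch²·Σt = 1.58²·428239/2125 = 503.085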